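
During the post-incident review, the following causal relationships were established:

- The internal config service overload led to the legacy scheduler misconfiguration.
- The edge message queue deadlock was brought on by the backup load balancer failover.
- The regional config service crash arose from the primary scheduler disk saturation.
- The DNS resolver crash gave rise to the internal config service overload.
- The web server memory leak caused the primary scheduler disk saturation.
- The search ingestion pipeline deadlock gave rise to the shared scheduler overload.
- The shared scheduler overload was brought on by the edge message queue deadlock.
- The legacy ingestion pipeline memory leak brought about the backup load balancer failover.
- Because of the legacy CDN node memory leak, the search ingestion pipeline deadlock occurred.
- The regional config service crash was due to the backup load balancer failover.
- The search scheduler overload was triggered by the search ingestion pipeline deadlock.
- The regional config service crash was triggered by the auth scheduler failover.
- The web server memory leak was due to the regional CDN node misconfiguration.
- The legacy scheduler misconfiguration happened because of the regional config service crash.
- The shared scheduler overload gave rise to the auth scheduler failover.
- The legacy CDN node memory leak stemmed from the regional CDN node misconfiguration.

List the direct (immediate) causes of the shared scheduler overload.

the edge message queue deadlock, the search ingestion pipeline deadlock

Upstream contributors include the regional CDN node misconfiguration, the legacy CDN node memory leak, the legacy ingestion pipeline memory leak, the backup load balancer failover, but only the edge message queue deadlock, the search ingestion pipeline deadlock feed directly into the shared scheduler overload.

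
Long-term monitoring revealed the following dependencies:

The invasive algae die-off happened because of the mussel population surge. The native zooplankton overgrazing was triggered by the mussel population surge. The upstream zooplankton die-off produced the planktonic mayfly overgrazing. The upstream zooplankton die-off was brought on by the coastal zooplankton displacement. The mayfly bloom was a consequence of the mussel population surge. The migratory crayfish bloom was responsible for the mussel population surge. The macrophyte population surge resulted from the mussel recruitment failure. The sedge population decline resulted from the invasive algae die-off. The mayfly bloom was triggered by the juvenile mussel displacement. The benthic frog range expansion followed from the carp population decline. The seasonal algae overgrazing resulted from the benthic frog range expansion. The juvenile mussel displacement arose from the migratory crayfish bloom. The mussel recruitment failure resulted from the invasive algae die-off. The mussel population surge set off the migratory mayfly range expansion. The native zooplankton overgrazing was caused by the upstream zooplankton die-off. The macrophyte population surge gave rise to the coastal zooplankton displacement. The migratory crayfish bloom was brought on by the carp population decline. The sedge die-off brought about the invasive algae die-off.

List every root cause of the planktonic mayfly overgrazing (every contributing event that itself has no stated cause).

Tracing upstream from the planktonic mayfly overgrazing: the planktonic mayfly overgrazing ← the upstream zooplankton die-off ← the coastal zooplankton displacement ← the macrophyte population surge ← the mussel recruitment failure ← the invasive algae die-off ← the mussel population surge ← the migratory crayfish bloom ← the carp population decline.
A separate upstream branch: the planktonic mayfly overgrazing ← the upstream zooplankton die-off ← the coastal zooplankton displacement ← the macrophyte population surge ← the mussel recruitment failure ← the invasive algae die-off ← the sedge die-off.
Each of those chain origins has no stated cause.

the carp population decline, the sedge die-off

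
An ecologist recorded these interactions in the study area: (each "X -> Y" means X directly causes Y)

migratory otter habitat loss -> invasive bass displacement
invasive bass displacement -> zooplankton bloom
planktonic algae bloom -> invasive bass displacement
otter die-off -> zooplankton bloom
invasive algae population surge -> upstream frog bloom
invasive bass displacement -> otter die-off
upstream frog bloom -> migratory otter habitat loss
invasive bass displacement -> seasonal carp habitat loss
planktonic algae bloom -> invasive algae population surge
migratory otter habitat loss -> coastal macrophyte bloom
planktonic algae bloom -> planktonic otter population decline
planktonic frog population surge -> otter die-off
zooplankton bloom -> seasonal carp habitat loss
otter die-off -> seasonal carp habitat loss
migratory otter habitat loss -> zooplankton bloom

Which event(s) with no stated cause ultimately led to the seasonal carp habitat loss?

the planktonic algae bloom, the planktonic frog population surge

Tracing upstream from the seasonal carp habitat loss: the seasonal carp habitat loss ← the invasive bass displacement ← the planktonic algae bloom.
A separate upstream branch: the seasonal carp habitat loss ← the otter die-off ← the planktonic frog population surge.
Each of those chain origins has no stated cause.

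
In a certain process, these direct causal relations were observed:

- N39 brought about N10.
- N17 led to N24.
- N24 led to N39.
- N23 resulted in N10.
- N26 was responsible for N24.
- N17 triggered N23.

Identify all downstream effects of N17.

N10, N23, N24, N39

Direct effects: N24, N23.
2 steps out: N39, N10.
Not reachable from it: N26.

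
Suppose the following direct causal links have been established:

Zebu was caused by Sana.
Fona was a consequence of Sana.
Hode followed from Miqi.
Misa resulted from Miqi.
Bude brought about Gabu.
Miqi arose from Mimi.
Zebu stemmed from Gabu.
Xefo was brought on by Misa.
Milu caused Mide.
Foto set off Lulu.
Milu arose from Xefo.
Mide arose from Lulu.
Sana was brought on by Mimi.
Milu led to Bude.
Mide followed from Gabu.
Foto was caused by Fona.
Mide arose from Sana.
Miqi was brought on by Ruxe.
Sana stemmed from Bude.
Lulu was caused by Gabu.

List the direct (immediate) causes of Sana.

Bude, Mimi

Upstream contributors include Miqi, Misa, Xefo, Milu, Ruxe, but only Bude, Mimi feed directly into Sana.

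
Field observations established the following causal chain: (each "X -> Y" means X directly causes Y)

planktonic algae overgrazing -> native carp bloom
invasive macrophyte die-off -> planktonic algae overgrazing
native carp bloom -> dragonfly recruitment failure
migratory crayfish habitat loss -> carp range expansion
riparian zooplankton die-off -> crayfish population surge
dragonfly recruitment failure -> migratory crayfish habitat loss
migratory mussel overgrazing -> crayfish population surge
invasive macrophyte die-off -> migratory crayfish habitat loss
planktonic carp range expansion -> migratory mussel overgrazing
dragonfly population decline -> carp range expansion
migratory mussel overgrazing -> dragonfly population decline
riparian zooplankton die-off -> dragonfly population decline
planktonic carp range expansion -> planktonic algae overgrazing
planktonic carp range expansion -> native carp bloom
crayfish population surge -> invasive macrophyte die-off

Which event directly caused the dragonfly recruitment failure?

Upstream contributors include the riparian zooplankton die-off, the planktonic carp range expansion, the migratory mussel overgrazing, the crayfish population surge, the invasive macrophyte die-off, the planktonic algae overgrazing, but only the native carp bloom feeds directly into the dragonfly recruitment failure.

the native carp bloom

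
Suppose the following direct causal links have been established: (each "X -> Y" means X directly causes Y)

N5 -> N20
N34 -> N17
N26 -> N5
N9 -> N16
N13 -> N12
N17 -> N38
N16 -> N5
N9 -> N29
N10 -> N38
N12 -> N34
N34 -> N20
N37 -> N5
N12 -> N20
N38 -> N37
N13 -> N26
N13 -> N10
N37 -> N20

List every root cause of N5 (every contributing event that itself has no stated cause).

N13, N9

Tracing upstream from N5: N5 ← N16 ← N9.
A separate upstream branch: N5 ← N26 ← N13.
Each of those chain origins has no stated cause.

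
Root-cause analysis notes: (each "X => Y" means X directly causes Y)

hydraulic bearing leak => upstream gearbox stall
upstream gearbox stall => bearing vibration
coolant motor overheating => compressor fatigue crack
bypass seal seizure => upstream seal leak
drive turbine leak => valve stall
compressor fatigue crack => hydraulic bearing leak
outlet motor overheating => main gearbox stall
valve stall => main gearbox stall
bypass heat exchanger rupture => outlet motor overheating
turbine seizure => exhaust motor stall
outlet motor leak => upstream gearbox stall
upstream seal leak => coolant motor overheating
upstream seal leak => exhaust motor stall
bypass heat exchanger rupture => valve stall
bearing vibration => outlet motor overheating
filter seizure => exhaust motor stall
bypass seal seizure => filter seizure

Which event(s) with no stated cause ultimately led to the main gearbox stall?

Tracing upstream from the main gearbox stall: the main gearbox stall ← the outlet motor overheating ← the bearing vibration ← the upstream gearbox stall ← the hydraulic bearing leak ← the compressor fatigue crack ← the coolant motor overheating ← the upstream seal leak ← the bypass seal seizure.
A separate upstream branch: the main gearbox stall ← the outlet motor overheating ← the bearing vibration ← the upstream gearbox stall ← the outlet motor leak.
A separate upstream branch: the main gearbox stall ← the valve stall ← the drive turbine leak.
A separate upstream branch: the main gearbox stall ← the outlet motor overheating ← the bypass heat exchanger rupture.
Each of those chain origins has no stated cause.

the bypass heat exchanger rupture, the bypass seal seizure, the drive turbine leak, the outlet motor leak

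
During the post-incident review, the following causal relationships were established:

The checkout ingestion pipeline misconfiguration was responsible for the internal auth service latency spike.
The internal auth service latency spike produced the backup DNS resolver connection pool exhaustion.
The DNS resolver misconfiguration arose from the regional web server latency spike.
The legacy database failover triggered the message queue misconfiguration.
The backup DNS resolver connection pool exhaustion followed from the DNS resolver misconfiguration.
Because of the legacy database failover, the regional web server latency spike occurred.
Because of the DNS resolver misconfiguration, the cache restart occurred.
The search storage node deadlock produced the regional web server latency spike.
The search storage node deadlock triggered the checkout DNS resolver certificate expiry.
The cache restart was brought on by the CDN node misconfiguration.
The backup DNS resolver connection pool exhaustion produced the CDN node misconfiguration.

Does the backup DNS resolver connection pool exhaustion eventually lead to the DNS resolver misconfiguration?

The backup DNS resolver connection pool exhaustion leads to the CDN node misconfiguration, the cache restart; the DNS resolver misconfiguration is not among them.

No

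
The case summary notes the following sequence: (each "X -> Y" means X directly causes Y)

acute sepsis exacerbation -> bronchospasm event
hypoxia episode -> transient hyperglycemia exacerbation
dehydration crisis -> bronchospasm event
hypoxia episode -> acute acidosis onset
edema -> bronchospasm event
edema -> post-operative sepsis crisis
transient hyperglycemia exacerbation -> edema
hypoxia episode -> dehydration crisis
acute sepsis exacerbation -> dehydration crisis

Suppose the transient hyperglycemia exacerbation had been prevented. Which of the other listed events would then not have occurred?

the edema, the post-operative sepsis crisis

Downstream of the transient hyperglycemia exacerbation: the edema, the bronchospasm event, the post-operative sepsis crisis.
Of those, still caused via another path: the bronchospasm event.
The remainder have no surviving cause.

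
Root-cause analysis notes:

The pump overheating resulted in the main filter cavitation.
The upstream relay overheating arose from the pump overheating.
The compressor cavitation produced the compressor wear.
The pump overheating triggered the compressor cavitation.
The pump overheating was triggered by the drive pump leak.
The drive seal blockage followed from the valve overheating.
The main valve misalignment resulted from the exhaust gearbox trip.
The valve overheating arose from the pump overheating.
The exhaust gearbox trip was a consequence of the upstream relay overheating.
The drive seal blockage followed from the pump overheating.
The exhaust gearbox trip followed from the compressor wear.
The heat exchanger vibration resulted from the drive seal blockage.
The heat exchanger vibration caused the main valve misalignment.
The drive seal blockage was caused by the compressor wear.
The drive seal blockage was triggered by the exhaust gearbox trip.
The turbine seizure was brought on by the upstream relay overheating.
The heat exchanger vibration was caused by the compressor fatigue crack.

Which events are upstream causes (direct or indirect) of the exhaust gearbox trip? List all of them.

Immediate causes of the exhaust gearbox trip: the upstream relay overheating, the compressor wear.
Further upstream: the drive pump leak, the pump overheating, the compressor cavitation.

the compressor cavitation, the compressor wear, the drive pump leak, the pump overheating, the upstream relay overheating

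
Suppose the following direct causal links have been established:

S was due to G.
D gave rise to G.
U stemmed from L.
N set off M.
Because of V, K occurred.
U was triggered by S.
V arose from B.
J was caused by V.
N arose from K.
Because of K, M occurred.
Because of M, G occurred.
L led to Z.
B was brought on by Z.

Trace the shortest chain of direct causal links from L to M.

L → Z
Z → B
B → V
V → K
K → M
Length: 5 steps.

L → Z → B → V → K → M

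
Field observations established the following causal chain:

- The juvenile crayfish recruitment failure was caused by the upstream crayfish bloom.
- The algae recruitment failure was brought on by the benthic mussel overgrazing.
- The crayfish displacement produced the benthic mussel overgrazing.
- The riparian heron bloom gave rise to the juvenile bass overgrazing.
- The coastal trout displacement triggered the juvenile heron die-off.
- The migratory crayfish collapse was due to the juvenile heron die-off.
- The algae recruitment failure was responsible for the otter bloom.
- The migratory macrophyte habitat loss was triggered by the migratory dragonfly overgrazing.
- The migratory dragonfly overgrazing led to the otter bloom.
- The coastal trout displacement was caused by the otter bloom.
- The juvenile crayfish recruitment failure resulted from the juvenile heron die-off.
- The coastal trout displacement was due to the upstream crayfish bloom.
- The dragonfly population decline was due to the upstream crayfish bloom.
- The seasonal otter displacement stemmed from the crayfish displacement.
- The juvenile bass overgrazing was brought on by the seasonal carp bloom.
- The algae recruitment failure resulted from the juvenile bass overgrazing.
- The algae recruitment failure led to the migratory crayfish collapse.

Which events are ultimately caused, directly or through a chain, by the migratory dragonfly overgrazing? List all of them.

the coastal trout displacement, the juvenile crayfish recruitment failure, the juvenile heron die-off, the migratory crayfish collapse, the migratory macrophyte habitat loss, the otter bloom

Direct effects: the migratory macrophyte habitat loss, the otter bloom.
2 steps out: the coastal trout displacement.
3 steps out: the juvenile heron die-off.
4 steps out: the migratory crayfish collapse, the juvenile crayfish recruitment failure.
Not reachable from it: the seasonal carp bloom, the crayfish displacement, the seasonal otter displacement, the riparian heron bloom, the juvenile bass overgrazing, the benthic mussel overgrazing, the algae recruitment failure, the upstream crayfish bloom, the dragonfly population decline.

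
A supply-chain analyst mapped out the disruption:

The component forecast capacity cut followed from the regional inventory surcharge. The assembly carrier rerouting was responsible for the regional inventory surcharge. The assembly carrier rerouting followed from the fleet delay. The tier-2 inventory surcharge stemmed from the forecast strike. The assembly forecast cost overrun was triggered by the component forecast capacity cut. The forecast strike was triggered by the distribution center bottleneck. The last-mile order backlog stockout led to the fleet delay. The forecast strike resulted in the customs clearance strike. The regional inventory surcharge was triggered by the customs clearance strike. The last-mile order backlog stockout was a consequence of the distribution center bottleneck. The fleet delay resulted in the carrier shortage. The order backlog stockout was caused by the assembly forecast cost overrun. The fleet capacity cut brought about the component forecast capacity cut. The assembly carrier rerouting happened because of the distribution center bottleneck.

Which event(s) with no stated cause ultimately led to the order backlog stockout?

the distribution center bottleneck, the fleet capacity cut

Tracing upstream from the order backlog stockout: the order backlog stockout ← the assembly forecast cost overrun ← the component forecast capacity cut ← the regional inventory surcharge ← the assembly carrier rerouting ← the distribution center bottleneck.
A separate upstream branch: the order backlog stockout ← the assembly forecast cost overrun ← the component forecast capacity cut ← the fleet capacity cut.
Each of those chain origins has no stated cause.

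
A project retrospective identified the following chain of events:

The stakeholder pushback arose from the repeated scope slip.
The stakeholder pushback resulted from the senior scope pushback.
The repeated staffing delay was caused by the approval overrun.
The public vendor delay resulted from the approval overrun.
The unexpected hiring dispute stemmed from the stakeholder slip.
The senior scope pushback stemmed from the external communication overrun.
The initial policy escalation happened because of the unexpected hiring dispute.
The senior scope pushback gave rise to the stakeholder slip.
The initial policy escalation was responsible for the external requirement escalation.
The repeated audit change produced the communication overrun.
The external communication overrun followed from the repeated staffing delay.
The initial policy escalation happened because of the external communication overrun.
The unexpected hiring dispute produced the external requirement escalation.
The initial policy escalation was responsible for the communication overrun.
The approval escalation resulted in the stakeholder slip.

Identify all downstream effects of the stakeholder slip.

Direct effects: the unexpected hiring dispute.
2 steps out: the initial policy escalation, the external requirement escalation.
3 steps out: the communication overrun.
Not reachable from it: the approval escalation, the approval overrun, the repeated staffing delay, the external communication overrun, the senior scope pushback, the public vendor delay, the repeated audit change, the repeated scope slip, the stakeholder pushback.

the communication overrun, the external requirement escalation, the initial policy escalation, the unexpected hiring dispute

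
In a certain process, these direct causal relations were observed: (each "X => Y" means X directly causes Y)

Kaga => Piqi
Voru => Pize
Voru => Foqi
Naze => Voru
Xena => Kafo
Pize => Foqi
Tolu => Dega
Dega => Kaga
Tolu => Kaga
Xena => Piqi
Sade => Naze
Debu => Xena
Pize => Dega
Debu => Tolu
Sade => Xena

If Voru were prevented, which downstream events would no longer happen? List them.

Foqi, Pize

Downstream of Voru: Pize, Dega, Kaga, Piqi, Foqi.
Of those, still caused via another path: Dega, Kaga, Piqi.
The remainder have no surviving cause.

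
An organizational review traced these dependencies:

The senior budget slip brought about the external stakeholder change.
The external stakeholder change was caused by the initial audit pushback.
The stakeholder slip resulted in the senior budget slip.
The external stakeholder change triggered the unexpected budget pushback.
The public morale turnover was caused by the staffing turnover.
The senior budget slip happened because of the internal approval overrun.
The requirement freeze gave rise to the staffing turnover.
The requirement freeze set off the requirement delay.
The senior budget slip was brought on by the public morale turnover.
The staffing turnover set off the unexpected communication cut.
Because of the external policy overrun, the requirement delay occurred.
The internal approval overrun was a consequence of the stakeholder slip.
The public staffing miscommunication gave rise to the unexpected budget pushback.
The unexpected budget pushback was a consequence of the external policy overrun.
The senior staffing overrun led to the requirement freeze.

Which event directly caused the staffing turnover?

Upstream contributors include the senior staffing overrun, but only the requirement freeze feeds directly into the staffing turnover.

the requirement freeze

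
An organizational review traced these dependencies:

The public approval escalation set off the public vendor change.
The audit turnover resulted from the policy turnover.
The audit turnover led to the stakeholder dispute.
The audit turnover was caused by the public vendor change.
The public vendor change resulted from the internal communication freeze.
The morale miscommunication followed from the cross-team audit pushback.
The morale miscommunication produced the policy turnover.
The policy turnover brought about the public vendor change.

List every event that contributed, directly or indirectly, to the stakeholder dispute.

Immediate cause of the stakeholder dispute: the audit turnover.
Further upstream: the cross-team audit pushback, the morale miscommunication, the public approval escalation, the internal communication freeze, the policy turnover, the public vendor change.

the audit turnover, the cross-team audit pushback, the internal communication freeze, the morale miscommunication, the policy turnover, the public approval escalation, the public vendor change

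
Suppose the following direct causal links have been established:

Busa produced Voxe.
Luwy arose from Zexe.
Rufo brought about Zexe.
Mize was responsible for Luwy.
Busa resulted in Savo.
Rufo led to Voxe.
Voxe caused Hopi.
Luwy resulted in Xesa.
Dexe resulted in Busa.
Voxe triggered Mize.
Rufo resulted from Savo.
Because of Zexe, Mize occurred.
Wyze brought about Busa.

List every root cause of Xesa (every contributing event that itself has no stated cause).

Tracing upstream from Xesa: Xesa ← Luwy ← Mize ← Voxe ← Busa ← Wyze.
A separate upstream branch: Xesa ← Luwy ← Mize ← Voxe ← Busa ← Dexe.
Each of those chain origins has no stated cause.

Dexe, Wyze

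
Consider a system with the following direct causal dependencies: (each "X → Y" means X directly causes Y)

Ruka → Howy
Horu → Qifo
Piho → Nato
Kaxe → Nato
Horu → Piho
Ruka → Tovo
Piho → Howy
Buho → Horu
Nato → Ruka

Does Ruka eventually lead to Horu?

No

Ruka leads to Tovo, Howy; Horu is not among them.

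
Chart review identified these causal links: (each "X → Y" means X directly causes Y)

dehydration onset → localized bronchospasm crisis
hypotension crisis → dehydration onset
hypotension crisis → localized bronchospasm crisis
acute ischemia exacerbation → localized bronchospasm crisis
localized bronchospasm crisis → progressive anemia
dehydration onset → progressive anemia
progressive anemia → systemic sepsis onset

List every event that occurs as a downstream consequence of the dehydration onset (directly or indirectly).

Direct effects: the localized bronchospasm crisis, the progressive anemia.
2 steps out: the systemic sepsis onset.
Not reachable from it: the hypotension crisis, the acute ischemia exacerbation.

the localized bronchospasm crisis, the progressive anemia, the systemic sepsis onset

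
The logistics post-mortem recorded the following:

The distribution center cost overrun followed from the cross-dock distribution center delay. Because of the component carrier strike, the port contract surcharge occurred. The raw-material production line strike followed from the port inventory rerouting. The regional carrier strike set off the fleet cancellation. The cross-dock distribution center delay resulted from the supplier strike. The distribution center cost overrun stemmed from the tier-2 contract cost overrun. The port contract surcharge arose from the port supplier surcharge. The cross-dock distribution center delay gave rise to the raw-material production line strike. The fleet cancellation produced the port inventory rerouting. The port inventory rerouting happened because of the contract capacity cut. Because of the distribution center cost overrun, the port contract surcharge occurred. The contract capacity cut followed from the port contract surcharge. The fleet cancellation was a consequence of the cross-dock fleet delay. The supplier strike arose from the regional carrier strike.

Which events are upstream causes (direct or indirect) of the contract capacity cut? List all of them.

Immediate cause of the contract capacity cut: the port contract surcharge.
Further upstream: the regional carrier strike, the supplier strike, the component carrier strike, the cross-dock distribution center delay, the port supplier surcharge, the tier-2 contract cost overrun, the distribution center cost overrun.

the component carrier strike, the cross-dock distribution center delay, the distribution center cost overrun, the port contract surcharge, the port supplier surcharge, the regional carrier strike, the supplier strike, the tier-2 contract cost overrun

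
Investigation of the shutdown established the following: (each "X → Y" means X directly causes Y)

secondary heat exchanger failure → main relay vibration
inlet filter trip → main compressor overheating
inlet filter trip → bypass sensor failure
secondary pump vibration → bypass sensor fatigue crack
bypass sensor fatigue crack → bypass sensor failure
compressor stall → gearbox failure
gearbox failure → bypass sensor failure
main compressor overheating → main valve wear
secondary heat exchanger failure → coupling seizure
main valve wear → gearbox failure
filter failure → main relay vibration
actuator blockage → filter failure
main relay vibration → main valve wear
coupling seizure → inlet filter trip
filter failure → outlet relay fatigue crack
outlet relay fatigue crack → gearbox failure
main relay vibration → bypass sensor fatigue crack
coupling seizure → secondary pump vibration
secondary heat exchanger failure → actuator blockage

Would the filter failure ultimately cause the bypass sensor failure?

There is a causal chain: the filter failure → the main relay vibration → the bypass sensor fatigue crack → the bypass sensor failure.

Yes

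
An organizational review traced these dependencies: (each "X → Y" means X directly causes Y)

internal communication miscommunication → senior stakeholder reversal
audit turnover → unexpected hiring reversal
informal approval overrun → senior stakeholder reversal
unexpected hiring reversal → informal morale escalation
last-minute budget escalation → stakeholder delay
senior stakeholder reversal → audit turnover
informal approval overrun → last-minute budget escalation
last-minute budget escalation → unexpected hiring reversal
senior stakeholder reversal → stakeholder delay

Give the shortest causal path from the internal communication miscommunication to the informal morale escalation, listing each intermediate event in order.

the internal communication miscommunication → the senior stakeholder reversal
the senior stakeholder reversal → the audit turnover
the audit turnover → the unexpected hiring reversal
the unexpected hiring reversal → the informal morale escalation
Length: 4 steps.

the internal communication miscommunication → the senior stakeholder reversal → the audit turnover → the unexpected hiring reversal → the informal morale escalation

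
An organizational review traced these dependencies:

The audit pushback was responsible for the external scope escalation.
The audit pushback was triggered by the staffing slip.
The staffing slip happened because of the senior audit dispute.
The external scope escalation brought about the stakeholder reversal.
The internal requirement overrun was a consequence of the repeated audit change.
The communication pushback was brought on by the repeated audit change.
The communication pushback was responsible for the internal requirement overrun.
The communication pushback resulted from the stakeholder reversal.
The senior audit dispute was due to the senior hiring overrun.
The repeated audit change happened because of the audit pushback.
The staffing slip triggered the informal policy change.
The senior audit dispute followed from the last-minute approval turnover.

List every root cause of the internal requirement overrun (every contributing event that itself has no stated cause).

the last-minute approval turnover, the senior hiring overrun

Tracing upstream from the internal requirement overrun: the internal requirement overrun ← the repeated audit change ← the audit pushback ← the staffing slip ← the senior audit dispute ← the senior hiring overrun.
A separate upstream branch: the internal requirement overrun ← the repeated audit change ← the audit pushback ← the staffing slip ← the senior audit dispute ← the last-minute approval turnover.
Each of those chain origins has no stated cause.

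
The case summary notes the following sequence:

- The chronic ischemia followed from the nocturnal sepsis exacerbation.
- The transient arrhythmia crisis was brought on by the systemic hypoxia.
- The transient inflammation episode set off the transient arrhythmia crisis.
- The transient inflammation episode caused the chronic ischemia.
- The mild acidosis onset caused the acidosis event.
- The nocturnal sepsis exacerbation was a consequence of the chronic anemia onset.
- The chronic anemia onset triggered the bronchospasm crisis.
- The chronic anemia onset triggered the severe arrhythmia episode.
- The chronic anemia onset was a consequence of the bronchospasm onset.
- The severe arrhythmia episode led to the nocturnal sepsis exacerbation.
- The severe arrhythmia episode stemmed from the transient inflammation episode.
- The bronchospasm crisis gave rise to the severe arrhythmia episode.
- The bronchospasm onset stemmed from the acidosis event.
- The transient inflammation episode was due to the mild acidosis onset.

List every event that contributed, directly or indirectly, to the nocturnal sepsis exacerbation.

the acidosis event, the bronchospasm crisis, the bronchospasm onset, the chronic anemia onset, the mild acidosis onset, the severe arrhythmia episode, the transient inflammation episode

Immediate causes of the nocturnal sepsis exacerbation: the chronic anemia onset, the severe arrhythmia episode.
Further upstream: the mild acidosis onset, the transient inflammation episode, the acidosis event, the bronchospasm onset, the bronchospasm crisis.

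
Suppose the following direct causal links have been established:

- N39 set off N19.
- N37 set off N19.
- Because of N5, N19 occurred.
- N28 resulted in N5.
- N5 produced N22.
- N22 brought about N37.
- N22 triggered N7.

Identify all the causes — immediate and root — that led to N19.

Immediate causes of N19: N5, N37, N39.
Further upstream: N28, N22.

N22, N28, N37, N39, N5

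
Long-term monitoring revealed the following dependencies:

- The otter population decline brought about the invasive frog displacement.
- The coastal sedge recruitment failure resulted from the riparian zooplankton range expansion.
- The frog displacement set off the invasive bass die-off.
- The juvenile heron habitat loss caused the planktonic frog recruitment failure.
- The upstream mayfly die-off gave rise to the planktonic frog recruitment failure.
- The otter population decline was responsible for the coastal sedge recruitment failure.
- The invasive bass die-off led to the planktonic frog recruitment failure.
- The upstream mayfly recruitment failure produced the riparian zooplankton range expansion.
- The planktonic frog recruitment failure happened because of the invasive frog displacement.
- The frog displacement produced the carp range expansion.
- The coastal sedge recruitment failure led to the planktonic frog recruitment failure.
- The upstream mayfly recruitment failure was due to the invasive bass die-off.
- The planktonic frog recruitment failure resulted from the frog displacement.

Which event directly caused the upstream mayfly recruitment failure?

the invasive bass die-off

Upstream contributors include the frog displacement, but only the invasive bass die-off feeds directly into the upstream mayfly recruitment failure.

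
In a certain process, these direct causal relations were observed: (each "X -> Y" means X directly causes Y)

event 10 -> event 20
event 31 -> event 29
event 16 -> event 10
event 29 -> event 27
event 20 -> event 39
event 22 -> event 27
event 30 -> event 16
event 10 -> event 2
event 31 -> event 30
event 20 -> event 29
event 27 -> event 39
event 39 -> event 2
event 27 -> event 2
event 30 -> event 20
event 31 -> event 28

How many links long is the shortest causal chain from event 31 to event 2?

Shortest chain: event 31 → event 29 → event 27 → event 2.

3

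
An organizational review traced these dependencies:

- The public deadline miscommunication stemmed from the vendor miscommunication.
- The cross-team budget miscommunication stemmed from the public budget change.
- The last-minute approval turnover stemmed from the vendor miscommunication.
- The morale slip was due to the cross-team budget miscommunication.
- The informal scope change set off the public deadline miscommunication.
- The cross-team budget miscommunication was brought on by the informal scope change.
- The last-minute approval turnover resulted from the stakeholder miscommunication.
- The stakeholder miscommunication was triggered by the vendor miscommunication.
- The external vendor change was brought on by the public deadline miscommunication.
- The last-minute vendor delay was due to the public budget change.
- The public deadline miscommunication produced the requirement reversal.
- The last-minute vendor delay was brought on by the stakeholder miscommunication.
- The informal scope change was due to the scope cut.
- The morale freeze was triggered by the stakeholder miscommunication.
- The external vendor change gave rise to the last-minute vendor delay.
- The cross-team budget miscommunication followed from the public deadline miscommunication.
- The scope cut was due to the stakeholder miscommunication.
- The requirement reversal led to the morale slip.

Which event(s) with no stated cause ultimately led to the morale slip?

Tracing upstream from the morale slip: the morale slip ← the requirement reversal ← the public deadline miscommunication ← the vendor miscommunication.
A separate upstream branch: the morale slip ← the cross-team budget miscommunication ← the public budget change.
Each of those chain origins has no stated cause.

the public budget change, the vendor miscommunication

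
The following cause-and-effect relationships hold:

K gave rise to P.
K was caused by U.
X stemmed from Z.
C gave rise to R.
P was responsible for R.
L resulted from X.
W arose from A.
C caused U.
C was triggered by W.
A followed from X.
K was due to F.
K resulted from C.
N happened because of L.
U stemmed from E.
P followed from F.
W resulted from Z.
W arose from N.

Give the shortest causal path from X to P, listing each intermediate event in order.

X → A
A → W
W → C
C → K
K → P
Length: 5 steps.

X → A → W → C → K → P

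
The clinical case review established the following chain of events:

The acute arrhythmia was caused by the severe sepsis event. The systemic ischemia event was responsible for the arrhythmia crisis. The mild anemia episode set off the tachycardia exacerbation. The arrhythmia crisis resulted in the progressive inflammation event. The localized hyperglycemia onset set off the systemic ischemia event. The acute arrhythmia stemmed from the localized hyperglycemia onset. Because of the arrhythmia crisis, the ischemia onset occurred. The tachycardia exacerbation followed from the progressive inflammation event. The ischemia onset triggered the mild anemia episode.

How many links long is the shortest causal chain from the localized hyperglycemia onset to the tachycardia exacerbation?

4

Shortest chain: the localized hyperglycemia onset → the systemic ischemia event → the arrhythmia crisis → the progressive inflammation event → the tachycardia exacerbation.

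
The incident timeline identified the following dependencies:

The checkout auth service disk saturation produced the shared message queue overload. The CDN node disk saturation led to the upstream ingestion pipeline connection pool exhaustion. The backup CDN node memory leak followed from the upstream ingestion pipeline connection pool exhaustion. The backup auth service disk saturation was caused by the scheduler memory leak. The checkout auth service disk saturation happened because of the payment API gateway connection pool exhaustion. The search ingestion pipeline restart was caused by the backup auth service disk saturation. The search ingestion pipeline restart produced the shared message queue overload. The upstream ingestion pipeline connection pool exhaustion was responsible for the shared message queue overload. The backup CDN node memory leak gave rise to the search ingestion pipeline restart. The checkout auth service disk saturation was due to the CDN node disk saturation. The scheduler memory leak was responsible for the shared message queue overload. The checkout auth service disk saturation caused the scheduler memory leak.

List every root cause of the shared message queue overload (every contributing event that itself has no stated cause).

Tracing upstream from the shared message queue overload: the shared message queue overload ← the checkout auth service disk saturation ← the CDN node disk saturation.
A separate upstream branch: the shared message queue overload ← the checkout auth service disk saturation ← the payment API gateway connection pool exhaustion.
Each of those chain origins has no stated cause.

the CDN node disk saturation, the payment API gateway connection pool exhaustion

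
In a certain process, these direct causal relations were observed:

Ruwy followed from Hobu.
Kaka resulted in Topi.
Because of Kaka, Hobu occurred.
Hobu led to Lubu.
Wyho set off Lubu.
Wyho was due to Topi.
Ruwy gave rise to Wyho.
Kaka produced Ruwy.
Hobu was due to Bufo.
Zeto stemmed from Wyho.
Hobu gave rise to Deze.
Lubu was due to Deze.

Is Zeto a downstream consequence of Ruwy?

There is a causal chain: Ruwy → Wyho → Zeto.

Yes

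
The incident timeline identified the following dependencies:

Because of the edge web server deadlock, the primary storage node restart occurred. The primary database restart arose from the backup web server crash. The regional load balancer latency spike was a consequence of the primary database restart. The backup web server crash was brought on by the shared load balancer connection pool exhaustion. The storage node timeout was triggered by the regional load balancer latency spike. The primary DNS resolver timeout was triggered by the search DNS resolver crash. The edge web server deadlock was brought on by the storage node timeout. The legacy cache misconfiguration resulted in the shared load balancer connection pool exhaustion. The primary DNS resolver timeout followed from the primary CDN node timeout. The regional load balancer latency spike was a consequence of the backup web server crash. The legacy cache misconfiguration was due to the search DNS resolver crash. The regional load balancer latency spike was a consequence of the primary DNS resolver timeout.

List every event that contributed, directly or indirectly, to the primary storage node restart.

Immediate cause of the primary storage node restart: the edge web server deadlock.
Further upstream: the search DNS resolver crash, the legacy cache misconfiguration, the shared load balancer connection pool exhaustion, the primary DNS resolver timeout, the backup web server crash, the primary database restart, the regional load balancer latency spike, the storage node timeout, the primary CDN node timeout.

the backup web server crash, the edge web server deadlock, the legacy cache misconfiguration, the primary CDN node timeout, the primary DNS resolver timeout, the primary database restart, the regional load balancer latency spike, the search DNS resolver crash, the shared load balancer connection pool exhaustion, the storage node timeout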